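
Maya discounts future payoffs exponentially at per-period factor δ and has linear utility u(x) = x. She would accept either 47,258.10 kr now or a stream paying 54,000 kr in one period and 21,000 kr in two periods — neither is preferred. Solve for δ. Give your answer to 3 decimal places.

δ ≈ 0.690

Equating present values: 47258.10 = 54000δ + 21000δ².
So 21000δ² + 54000δ − 47258.10 = 0.
By the quadratic formula (taking the positive root), δ = (−54000 + √6885680400.00) / 42000 ≈ 0.690.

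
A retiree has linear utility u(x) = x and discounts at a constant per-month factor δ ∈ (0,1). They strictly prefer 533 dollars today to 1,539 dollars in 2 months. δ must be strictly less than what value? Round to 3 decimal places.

δ < 0.588

Comparing present values: 533 > δ^2·1539.
So δ^2 < 533/1539 = 0.34633; taking the square root of both positive sides preserves the inequality.
δ < (533/1539)^(1/2) ≈ 0.588.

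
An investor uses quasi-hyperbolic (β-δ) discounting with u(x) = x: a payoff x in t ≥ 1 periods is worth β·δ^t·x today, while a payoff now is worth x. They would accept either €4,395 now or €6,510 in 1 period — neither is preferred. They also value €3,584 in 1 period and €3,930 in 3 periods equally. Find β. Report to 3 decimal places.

Both payoffs in the second observation are in the future, so β drops out: δ^1·3584 = δ^3·3930 ⇒ δ^2 = 3584/3930 = 0.91196, so δ = 0.95497.
The first indifference: 4395 = β·δ·6510, so β = 4395/(δ·6510) = 4395/(0.95497·6510) ≈ 0.707.

β ≈ 0.707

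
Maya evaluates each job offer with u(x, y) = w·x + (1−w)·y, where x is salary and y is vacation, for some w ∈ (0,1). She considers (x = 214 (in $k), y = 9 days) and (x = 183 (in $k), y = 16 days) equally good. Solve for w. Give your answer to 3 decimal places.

u(214,9) = u(183,16) means w·214 + (1−w)·9 = w·183 + (1−w)·16.
w·(214−183) = (1−w)·(16−9), i.e. w·31 = (1−w)·7.
So w/(1−w) = 7/31 = 0.2258, giving w = 7/(31+7) = 0.184.

w = 0.184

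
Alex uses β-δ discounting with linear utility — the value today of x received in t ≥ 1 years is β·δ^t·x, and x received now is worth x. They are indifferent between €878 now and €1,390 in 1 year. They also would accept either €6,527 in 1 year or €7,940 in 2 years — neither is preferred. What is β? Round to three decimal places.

β ≈ 0.768

From the later pair, β·δ^1·6527 = β·δ^2·7940; dividing through, δ = 6527/7940 = 0.82204.
Now use the now-vs-future pair: 878 = β·δ·1390 gives β = 878/(0.82204·1390) ≈ 0.768.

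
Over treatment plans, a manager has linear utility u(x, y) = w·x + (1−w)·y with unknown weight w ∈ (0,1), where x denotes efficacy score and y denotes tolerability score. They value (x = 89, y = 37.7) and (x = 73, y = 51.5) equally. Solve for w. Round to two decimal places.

w = 0.46

Indifference: w·89 + (1−w)·37.7 = w·73 + (1−w)·51.5.
Collecting terms: w·16 = (1−w)·13.8.
The marginal rate of substitution is 13.8/16, so w = 13.8/(16+13.8) = 0.46.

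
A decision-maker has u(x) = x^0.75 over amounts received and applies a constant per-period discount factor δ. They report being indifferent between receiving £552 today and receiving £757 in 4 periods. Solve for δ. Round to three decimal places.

Indifference means u(552) = δ^4 · u(757), so δ^4 = u(552)/u(757).
Since u(x) = x^0.75, δ^4 = (552/757)^0.75 = 0.72919^0.75 = 0.78910.
Hence δ = (0.78910)^(1/4) = 0.94250.

δ ≈ 0.943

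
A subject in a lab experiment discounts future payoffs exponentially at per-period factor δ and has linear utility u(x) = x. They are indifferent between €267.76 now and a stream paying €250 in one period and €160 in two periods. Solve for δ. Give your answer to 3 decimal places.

δ ≈ 0.730

The stream is worth 250δ + 160δ² today, so 250δ + 160δ² = 267.76.
So 160δ² + 250δ − 267.76 = 0.
By the quadratic formula (taking the positive root), δ = (−250 + √233866.40) / 320 ≈ 0.730.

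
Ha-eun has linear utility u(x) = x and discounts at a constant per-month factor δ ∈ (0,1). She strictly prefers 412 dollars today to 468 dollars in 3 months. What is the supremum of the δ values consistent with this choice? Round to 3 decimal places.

The preference means 412 > δ^3·468.
So δ^3 < 412/468 = 0.88034; taking the cube root of both positive sides preserves the inequality.
δ < (412/468)^(1/3) ≈ 0.958.

δ < 0.958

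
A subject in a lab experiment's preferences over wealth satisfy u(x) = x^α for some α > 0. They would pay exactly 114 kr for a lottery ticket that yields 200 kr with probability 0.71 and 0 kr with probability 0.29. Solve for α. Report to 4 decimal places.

Since u(0) = 0, the lottery's EU is 0.71·200^α.
Equating: 114^α = 0.71·200^α, i.e. 0.5700^α = 0.71.
Take logs: α = ln 0.71 / ln(114/200) ≈ 0.609284.

α ≈ 0.6093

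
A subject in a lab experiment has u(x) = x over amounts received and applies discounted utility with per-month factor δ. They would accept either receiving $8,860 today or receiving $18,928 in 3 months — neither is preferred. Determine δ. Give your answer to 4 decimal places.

δ ≈ 0.7764

The payoff in 3 months is discounted by δ^3, so u(8860) = δ^3·u(18928) and δ^3 = u(8860)/u(18928).
With u(x) = x: δ^3 = 8860/18928 = 0.46809.
So δ = 0.46809^(1/3) ≈ 0.7764.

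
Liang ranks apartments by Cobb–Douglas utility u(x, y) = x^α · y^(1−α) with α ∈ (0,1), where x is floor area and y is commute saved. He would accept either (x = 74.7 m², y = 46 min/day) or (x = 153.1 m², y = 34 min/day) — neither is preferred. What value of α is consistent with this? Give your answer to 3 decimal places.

Set the two utilities equal: 74.7^α·46^(1−α) = 153.1^α·34^(1−α).
Rearrange to (74.7/153.1)^α = (34/46)^(1−α) and take logs: α·-0.717611 = (1−α)·-0.302281.
Thus α·(-1.019892) = -0.302281, so α = -0.302281/-1.019892 ≈ 0.296.

α ≈ 0.296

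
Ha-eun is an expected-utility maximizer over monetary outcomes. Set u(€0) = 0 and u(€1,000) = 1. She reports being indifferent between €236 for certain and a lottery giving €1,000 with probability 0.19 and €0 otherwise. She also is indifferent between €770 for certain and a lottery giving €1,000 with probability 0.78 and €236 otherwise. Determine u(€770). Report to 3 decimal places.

The first gamble pins u(€236): it must equal 0.19·1 + 0.81·0 = 0.19.
Then u(€770) = 0.78·u(€1,000) + 0.22·u(€236) = 0.78·1.00 + 0.22·0.19 = 0.8218.

0.822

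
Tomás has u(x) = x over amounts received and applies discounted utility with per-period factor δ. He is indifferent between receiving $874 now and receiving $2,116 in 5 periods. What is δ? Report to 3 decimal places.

Indifference means u(874) = δ^5 · u(2116), so δ^5 = u(874)/u(2116).
With u(x) = x: δ^5 = 874/2116 = 0.41304.
Hence δ = (0.41304)^(1/5) = 0.83791.

δ ≈ 0.838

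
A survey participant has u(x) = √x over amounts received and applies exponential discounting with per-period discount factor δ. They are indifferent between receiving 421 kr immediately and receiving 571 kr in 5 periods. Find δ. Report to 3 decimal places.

Indifference means u(421) = δ^5 · u(571), so δ^5 = u(421)/u(571).
Since u(x) = √x, δ^5 = √(421/571) = 0.85866.
So δ = 0.85866^(1/5) ≈ 0.970.

δ ≈ 0.970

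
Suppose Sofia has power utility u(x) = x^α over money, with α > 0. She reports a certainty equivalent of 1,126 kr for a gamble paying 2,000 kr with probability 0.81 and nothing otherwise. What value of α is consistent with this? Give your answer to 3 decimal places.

Since u(0) = 0, the lottery's EU is 0.81·2000^α.
Setting u(1126) equal to that: 1126^α = 0.81·2000^α ⇒ (1126/2000)^α = 0.81.
Take logs: α = ln 0.81 / ln(1126/2000) ≈ 0.36681.

α ≈ 0.367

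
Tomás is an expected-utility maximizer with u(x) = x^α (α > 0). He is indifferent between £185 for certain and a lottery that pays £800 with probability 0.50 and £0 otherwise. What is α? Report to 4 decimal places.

The lottery's expected utility is 0.50·u(800) + 0.50·u(0) = 0.50·800^α (since u(0) = 0 for α > 0).
Indifference: 185^α = 0.50·800^α, so (185/800)^α = 0.50.
α = ln(0.50) / ln(185/800) = -0.6931472/-1.4642559 ≈ 0.4734.

α ≈ 0.4734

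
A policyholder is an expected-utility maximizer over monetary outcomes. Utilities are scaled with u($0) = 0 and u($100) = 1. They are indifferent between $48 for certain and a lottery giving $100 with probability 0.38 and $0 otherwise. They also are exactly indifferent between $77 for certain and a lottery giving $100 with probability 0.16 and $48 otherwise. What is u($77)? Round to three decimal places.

0.479

First, u($48) = 0.38·u($100) + 0.62·u($0) = 0.38.
Chaining: u($77) = 0.16·1.00 + 0.84·0.38 = 0.4792.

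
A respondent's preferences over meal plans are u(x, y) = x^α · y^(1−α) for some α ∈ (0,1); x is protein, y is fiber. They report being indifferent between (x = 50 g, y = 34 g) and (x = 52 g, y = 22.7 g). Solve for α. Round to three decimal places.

The Cobb–Douglas utilities coincide, so 50^α·34^(1−α) = 52^α·22.7^(1−α).
Taking logs: α·ln 50 + (1−α)·ln 34 = α·ln 52 + (1−α)·ln 22.7, i.e. α·-0.039221 = (1−α)·-0.403996.
With A = -0.039221 and B = -0.403996: α·A = (1−α)·B, so α = B/(A+B) = -0.403996/-0.443217 ≈ 0.912.

α ≈ 0.912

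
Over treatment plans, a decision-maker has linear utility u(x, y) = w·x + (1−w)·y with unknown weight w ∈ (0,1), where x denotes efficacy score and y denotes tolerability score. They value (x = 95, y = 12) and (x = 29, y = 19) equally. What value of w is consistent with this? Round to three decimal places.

w = 0.096

u(95,12) = u(29,19) means w·95 + (1−w)·12 = w·29 + (1−w)·19.
Rearranging, 66·w − 7·(1−w) = 0.
So w/(1−w) = 7/66 = 0.1061, giving w = 7/(66+7) = 0.096.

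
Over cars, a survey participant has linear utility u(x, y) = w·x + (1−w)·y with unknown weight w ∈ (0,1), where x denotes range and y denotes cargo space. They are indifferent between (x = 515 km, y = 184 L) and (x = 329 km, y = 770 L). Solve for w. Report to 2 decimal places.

Equating utilities: w·515 + (1−w)·184 = w·329 + (1−w)·770.
Collecting terms: w·186 = (1−w)·586.
Hence w = 586/(186+586) = 586/772 = 0.76.

w = 0.76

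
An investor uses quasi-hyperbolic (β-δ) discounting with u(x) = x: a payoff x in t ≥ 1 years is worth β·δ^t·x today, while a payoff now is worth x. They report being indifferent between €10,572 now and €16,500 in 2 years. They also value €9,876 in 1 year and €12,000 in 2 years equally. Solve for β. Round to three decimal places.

β ≈ 0.946

The second indifference involves only future payoffs, so β cancels: β·δ^1·9876 = β·δ^2·12000, giving δ = 9876/12000 = 0.82300.
The first indifference: 10572 = β·δ^2·16500, so β = 10572/(δ^2·16500) = 10572/(0.67733·16500) ≈ 0.946.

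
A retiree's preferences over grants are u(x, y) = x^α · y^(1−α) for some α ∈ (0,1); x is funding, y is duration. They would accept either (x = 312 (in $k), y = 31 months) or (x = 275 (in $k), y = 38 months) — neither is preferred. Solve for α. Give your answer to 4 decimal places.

α ≈ 0.6173

Set the two utilities equal: 312^α·31^(1−α) = 275^α·38^(1−α).
Rearrange to (312/275)^α = (38/31)^(1−α) and take logs: α·0.1262321 = (1−α)·0.2035990.
So α/(1−α) = (0.2035990)/(0.1262321) = 1.6128940, and α = 1.6128940/2.6128940 ≈ 0.6173.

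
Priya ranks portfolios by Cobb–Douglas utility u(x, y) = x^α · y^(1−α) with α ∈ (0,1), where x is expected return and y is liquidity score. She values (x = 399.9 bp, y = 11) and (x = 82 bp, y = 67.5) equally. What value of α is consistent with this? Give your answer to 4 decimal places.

Indifference: 399.9^α · 11^(1−α) = 82^α · 67.5^(1−α).
Rearrange to (399.9/82)^α = (67.5/11)^(1−α) and take logs: α·1.5844953 = (1−α)·1.8142323.
So α/(1−α) = (1.8142323)/(1.5844953) = 1.1449906, and α = 1.1449906/2.1449906 ≈ 0.5338.

α ≈ 0.5338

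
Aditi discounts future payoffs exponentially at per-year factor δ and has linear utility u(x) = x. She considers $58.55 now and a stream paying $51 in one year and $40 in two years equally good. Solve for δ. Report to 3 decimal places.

The stream is worth 51δ + 40δ² today, so 51δ + 40δ² = 58.55.
Rearranged: 40δ² + 51δ − 58.55 = 0.
δ = (−51 + √(51² + 4·40·58.55)) / (2·40) = (−51 + √11969.00) / 80 ≈ 0.730.

δ ≈ 0.730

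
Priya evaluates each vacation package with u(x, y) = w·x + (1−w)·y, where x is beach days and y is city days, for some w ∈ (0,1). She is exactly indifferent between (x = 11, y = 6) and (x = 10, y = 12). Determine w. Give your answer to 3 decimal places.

w = 0.857

u(11,6) = u(10,12) means w·11 + (1−w)·6 = w·10 + (1−w)·12.
w·(11−10) = (1−w)·(12−6), i.e. w·1 = (1−w)·6.
Hence w = 6/(1+6) = 6/7 = 0.857.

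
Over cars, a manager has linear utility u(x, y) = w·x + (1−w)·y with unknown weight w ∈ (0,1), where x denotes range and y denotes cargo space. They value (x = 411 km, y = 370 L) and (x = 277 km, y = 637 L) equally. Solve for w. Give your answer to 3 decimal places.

w = 0.666

Equating utilities: w·411 + (1−w)·370 = w·277 + (1−w)·637.
Rearranging, 134·w − 267·(1−w) = 0.
The marginal rate of substitution is 267/134, so w = 267/(134+267) = 0.666.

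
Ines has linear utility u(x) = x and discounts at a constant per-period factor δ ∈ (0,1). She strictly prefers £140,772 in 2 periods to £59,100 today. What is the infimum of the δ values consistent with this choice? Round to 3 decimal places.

δ > 0.648

The preference means 59100 < δ^2·140772.
Dividing by 140772: δ^2 > 0.41983. Both sides are positive, so the square root keeps the direction.
δ > 0.41983^(1/2) = 0.648.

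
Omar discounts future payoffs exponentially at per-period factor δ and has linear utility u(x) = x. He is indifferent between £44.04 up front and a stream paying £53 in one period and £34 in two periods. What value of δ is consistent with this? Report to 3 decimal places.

The stream is worth 53δ + 34δ² today, so 53δ + 34δ² = 44.04.
So 34δ² + 53δ − 44.04 = 0.
δ = (−53 + √(53² + 4·34·44.04)) / (2·34) = (−53 + √8798.44) / 68 ≈ 0.600.

δ ≈ 0.600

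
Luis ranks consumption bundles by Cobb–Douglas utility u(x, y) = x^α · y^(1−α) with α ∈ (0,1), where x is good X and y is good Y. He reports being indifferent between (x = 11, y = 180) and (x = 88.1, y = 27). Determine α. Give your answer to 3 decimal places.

Set the two utilities equal: 11^α·180^(1−α) = 88.1^α·27^(1−α).
Taking logs: α·ln 11 + (1−α)·ln 180 = α·ln 88.1 + (1−α)·ln 27, i.e. α·-2.080577 = (1−α)·-1.897120.
Thus α·(-3.977697) = -1.897120, so α = -1.897120/-3.977697 ≈ 0.477.

α ≈ 0.477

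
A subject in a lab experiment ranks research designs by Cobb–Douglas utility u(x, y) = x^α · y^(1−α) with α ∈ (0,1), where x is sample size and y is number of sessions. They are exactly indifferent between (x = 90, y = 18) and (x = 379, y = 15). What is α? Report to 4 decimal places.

Set the two utilities equal: 90^α·18^(1−α) = 379^α·15^(1−α).
Rearrange to (90/379)^α = (15/18)^(1−α) and take logs: α·-1.4377265 = (1−α)·-0.1823216.
Thus α·(-1.6200481) = -0.1823216, so α = -0.1823216/-1.6200481 ≈ 0.1125.

α ≈ 0.1125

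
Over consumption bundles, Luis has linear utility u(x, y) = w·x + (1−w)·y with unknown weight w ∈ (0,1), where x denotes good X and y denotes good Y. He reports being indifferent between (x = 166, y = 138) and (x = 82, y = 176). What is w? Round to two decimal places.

w = 0.31

Indifference: w·166 + (1−w)·138 = w·82 + (1−w)·176.
w·(166−82) = (1−w)·(176−138), i.e. w·84 = (1−w)·38.
Hence w = 38/(84+38) = 38/122 = 0.31.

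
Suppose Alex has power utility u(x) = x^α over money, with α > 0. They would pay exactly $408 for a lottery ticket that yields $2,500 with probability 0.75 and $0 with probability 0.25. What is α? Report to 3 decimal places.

The lottery's expected utility is 0.75·u(2500) + 0.25·u(0) = 0.75·2500^α (since u(0) = 0 for α > 0).
Indifference: 408^α = 0.75·2500^α, so (408/2500)^α = 0.75.
α = ln(0.75) / ln(408/2500) = -0.287682/-1.812779 ≈ 0.159.

α ≈ 0.159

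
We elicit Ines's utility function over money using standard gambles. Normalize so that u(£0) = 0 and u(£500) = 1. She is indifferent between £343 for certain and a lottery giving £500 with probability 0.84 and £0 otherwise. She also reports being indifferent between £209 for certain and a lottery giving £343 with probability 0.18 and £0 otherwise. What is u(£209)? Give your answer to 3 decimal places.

0.151

The first gamble pins u(£343): it must equal 0.84·1 + 0.16·0 = 0.84.
Chaining: u(£209) = 0.18·0.84 + 0.82·0.00 = 0.1512.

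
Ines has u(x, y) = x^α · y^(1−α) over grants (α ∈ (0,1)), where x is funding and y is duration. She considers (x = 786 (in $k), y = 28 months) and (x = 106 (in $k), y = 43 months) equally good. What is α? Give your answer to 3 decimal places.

The Cobb–Douglas utilities coincide, so 786^α·28^(1−α) = 106^α·43^(1−α).
(786/106)^α = (43/28)^(1−α); take logs: α·ln(786/106) = (1−α)·ln(43/28), i.e. α·2.003518 = (1−α)·0.428996.
Thus α·(2.432514) = 0.428996, so α = 0.428996/2.432514 ≈ 0.176.

α ≈ 0.176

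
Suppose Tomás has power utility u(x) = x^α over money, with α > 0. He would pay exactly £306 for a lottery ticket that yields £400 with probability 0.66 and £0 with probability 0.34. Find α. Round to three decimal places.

The lottery's expected utility is 0.66·u(400) + 0.34·u(0) = 0.66·400^α (since u(0) = 0 for α > 0).
Indifference: 306^α = 0.66·400^α, so (306/400)^α = 0.66.
Take logs: α = ln 0.66 / ln(306/400) ≈ 1.55113.

α ≈ 1.551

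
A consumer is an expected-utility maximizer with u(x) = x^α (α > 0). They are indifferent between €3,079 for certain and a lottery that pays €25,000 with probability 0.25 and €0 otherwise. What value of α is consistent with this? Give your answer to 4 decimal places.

Since u(0) = 0, the lottery's EU is 0.25·25000^α.
Equating: 3079^α = 0.25·25000^α, i.e. 0.1232^α = 0.25.
α = ln(0.25) / ln(3079/25000) = -1.3862944/-2.0942710 ≈ 0.6619.

α ≈ 0.6619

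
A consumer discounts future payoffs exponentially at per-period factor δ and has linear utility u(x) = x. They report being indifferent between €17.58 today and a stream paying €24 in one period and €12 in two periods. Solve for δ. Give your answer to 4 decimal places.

δ ≈ 0.5700

Equating present values: 17.58 = 24δ + 12δ².
Rearranged: 12δ² + 24δ − 17.58 = 0.
The positive root is δ = [−24 + √(24² + 4·12·17.58)] / (2·12) = (−24 + 37.681)/24 ≈ 0.5700.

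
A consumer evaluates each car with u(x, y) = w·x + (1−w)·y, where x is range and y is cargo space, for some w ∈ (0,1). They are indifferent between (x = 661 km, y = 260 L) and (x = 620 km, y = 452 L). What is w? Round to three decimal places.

w = 0.824

Equating utilities: w·661 + (1−w)·260 = w·620 + (1−w)·452.
Rearranging, 41·w − 192·(1−w) = 0.
So w/(1−w) = 192/41 = 4.6829, giving w = 192/(41+192) = 0.824.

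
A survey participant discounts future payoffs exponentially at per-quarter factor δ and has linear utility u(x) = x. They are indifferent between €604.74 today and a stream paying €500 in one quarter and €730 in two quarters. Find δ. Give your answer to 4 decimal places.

Present value of the stream is 500·δ + 730·δ². Indifference gives 500δ + 730δ² = 604.74.
That is, 730δ² + 500δ − 604.74 = 0, a quadratic in δ.
δ = (−500 + √(500² + 4·730·604.74)) / (2·730) = (−500 + √2015840.80) / 1460 ≈ 0.6300.

δ ≈ 0.6300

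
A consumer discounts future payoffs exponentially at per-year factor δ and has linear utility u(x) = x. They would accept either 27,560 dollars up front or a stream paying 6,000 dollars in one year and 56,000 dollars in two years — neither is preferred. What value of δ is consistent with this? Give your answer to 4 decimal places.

δ ≈ 0.6500

Equating present values: 27560 = 6000δ + 56000δ².
Rearranged: 56000δ² + 6000δ − 27560 = 0.
δ = (−6000 + √(6000² + 4·56000·27560)) / (2·56000) = (−6000 + √6209440000.00) / 112000 ≈ 0.6500.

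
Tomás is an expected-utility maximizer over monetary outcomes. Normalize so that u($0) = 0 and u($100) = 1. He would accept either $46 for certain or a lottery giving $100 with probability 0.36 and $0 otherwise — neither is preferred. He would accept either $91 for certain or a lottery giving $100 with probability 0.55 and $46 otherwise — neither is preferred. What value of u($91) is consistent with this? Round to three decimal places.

From the first indifference, u($46) = 0.36·u($100) + 0.64·u($0) = 0.36·1 + 0.64·0 = 0.36.
Chaining: u($91) = 0.55·1.00 + 0.45·0.36 = 0.7120.

0.712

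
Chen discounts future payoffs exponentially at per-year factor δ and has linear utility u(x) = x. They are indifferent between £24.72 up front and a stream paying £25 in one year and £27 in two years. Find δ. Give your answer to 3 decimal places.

Present value of the stream is 25·δ + 27·δ². Indifference gives 25δ + 27δ² = 24.72.
Rearranged: 27δ² + 25δ − 24.72 = 0.
δ = (−25 + √(25² + 4·27·24.72)) / (2·27) = (−25 + √3294.76) / 54 ≈ 0.600.

δ ≈ 0.600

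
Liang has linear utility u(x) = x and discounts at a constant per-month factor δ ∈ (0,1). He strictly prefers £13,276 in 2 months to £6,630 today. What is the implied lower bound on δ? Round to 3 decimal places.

δ > 0.707

Comparing present values: 6630 < δ^2·13276.
Hence δ^2 > 6630/13276 = 0.49940, and x ↦ x^(1/2) is increasing on (0,∞).
δ > (6630/13276)^(1/2) ≈ 0.707.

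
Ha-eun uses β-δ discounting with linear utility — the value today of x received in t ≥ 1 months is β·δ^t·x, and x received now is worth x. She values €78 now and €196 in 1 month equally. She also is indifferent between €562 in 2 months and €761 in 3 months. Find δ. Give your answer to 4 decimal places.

δ ≈ 0.7385

From the later pair, β·δ^2·562 = β·δ^3·761; dividing through, δ = 562/761 = 0.73850.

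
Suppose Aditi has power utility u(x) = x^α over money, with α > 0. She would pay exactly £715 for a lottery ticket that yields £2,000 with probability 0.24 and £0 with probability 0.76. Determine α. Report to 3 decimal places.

The lottery's expected utility is 0.24·u(2000) + 0.76·u(0) = 0.24·2000^α (since u(0) = 0 for α > 0).
Setting u(715) equal to that: 715^α = 0.24·2000^α ⇒ (715/2000)^α = 0.24.
Taking logs: α·ln(715/2000) = ln(0.24), so α = -1.427116 / -1.028620 ≈ 1.387.

α ≈ 1.387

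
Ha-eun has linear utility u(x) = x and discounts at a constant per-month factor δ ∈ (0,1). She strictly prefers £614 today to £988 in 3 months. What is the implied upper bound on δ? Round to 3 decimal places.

Comparing present values: 614 > δ^3·988.
Hence δ^3 < 614/988 = 0.62146, and x ↦ x^(1/3) is increasing on (0,∞).
δ < 0.62146^(1/3) = 0.853.

δ < 0.853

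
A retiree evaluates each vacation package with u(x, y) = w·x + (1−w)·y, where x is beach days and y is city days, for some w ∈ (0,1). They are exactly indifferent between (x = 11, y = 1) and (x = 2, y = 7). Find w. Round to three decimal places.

w = 0.400

Equating utilities: w·11 + (1−w)·1 = w·2 + (1−w)·7.
Rearranging, 9·w − 6·(1−w) = 0.
So w/(1−w) = 6/9 = 0.6667, giving w = 6/(9+6) = 0.400.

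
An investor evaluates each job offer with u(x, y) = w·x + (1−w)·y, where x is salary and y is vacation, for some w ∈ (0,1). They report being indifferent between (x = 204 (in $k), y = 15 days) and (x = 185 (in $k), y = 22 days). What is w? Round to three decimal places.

Indifference: w·204 + (1−w)·15 = w·185 + (1−w)·22.
w·(204−185) = (1−w)·(22−15), i.e. w·19 = (1−w)·7.
Hence w = 7/(19+7) = 7/26 = 0.269.

w = 0.269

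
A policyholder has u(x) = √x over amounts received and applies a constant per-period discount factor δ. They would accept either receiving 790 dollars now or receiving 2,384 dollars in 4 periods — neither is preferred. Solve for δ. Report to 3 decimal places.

δ ≈ 0.871

Equating discounted utilities: u(790) = δ^4·u(2384) ⇒ δ^4 = u(790)/u(2384).
With u(x) = √x: δ^4 = √790/√2384 = √(790/2384) = 0.57565.
Taking the 4th root: δ = 0.57565^(1/4) ≈ 0.871.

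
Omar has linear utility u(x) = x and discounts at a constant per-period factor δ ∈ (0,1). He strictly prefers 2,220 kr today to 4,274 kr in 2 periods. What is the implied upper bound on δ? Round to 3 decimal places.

δ < 0.721

The preference means 2220 > δ^2·4274.
Hence δ^2 < 2220/4274 = 0.51942, and x ↦ x^(1/2) is increasing on (0,∞).
δ < 0.51942^(1/2) = 0.721.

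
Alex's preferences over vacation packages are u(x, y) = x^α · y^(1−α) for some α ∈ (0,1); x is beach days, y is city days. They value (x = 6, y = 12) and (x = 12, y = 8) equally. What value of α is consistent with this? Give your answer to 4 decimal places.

Set the two utilities equal: 6^α·12^(1−α) = 12^α·8^(1−α).
Rearrange to (6/12)^α = (8/12)^(1−α) and take logs: α·-0.6931472 = (1−α)·-0.4054651.
Thus α·(-1.0986123) = -0.4054651, so α = -0.4054651/-1.0986123 ≈ 0.3691.

α ≈ 0.3691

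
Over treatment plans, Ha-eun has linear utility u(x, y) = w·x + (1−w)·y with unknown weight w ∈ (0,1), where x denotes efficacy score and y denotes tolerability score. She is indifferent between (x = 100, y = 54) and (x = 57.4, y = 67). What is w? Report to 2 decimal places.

u(100,54) = u(57.4,67) means w·100 + (1−w)·54 = w·57.4 + (1−w)·67.
Rearranging, 42.6·w − 13·(1−w) = 0.
Hence w = 13/(42.6+13) = 13/55.6 = 0.23.

w = 0.23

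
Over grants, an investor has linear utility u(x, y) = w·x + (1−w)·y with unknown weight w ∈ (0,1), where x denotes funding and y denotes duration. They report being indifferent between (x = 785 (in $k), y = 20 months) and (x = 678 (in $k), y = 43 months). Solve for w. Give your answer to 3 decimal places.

u(785,20) = u(678,43) means w·785 + (1−w)·20 = w·678 + (1−w)·43.
w·(785−678) = (1−w)·(43−20), i.e. w·107 = (1−w)·23.
Hence w = 23/(107+23) = 23/130 = 0.177.

w = 0.177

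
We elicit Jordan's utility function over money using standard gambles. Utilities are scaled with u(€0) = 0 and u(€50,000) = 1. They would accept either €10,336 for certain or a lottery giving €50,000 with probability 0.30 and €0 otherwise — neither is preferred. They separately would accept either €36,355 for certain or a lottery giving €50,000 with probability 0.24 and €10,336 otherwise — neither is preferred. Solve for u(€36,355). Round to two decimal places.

From the first indifference, u(€10,336) = 0.30·u(€50,000) + 0.70·u(€0) = 0.30·1 + 0.70·0 = 0.30.
Then u(€36,355) = 0.24·u(€50,000) + 0.76·u(€10,336) = 0.24·1.00 + 0.76·0.30 = 0.4680.

0.47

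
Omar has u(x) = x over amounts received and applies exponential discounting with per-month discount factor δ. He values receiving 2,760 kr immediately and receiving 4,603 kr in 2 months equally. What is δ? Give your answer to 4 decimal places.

δ ≈ 0.7743

The payoff in 2 months is discounted by δ^2, so u(2760) = δ^2·u(4603) and δ^2 = u(2760)/u(4603).
With u(x) = x: δ^2 = 2760/4603 = 0.59961.
So δ = 0.59961^(1/2) ≈ 0.7743.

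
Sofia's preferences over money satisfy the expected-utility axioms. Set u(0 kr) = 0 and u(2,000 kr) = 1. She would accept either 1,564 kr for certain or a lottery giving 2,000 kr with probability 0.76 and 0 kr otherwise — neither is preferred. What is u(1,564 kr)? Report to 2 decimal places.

0.76

u(1,564 kr) equals the lottery's expected utility: 0.76·1 + 0.24·0 = 0.76.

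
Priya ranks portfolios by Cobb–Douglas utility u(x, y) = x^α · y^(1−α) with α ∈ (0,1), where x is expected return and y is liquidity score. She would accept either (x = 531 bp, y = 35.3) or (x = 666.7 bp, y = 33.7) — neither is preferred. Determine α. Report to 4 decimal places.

α ≈ 0.1693

Indifference: 531^α · 35.3^(1−α) = 666.7^α · 33.7^(1−α).
Rearrange to (531/666.7)^α = (33.7/35.3)^(1−α) and take logs: α·-0.2275781 = (1−α)·-0.0463851.
So α/(1−α) = (-0.0463851)/(-0.2275781) = 0.2038206, and α = 0.2038206/1.2038206 ≈ 0.1693.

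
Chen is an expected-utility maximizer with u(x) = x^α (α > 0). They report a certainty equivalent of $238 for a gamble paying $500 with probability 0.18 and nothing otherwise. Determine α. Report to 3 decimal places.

Since u(0) = 0, the lottery's EU is 0.18·500^α.
Indifference: 238^α = 0.18·500^α, so (238/500)^α = 0.18.
Take logs: α = ln 0.18 / ln(238/500) ≈ 2.31000.

α ≈ 2.310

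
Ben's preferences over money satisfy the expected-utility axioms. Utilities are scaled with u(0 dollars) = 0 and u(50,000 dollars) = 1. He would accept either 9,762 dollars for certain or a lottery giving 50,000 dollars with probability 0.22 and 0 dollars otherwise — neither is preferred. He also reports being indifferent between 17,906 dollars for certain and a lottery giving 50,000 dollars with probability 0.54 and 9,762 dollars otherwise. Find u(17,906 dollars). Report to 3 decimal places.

0.641

The first gamble pins u(9,762 dollars): it must equal 0.22·1 + 0.78·0 = 0.22.
Then u(17,906 dollars) = 0.54·u(50,000 dollars) + 0.46·u(9,762 dollars) = 0.54·1.00 + 0.46·0.22 = 0.6412.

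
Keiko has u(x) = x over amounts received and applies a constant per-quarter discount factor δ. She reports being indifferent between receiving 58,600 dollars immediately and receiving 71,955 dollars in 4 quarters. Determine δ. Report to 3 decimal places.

The payoff in 4 quarters is discounted by δ^4, so u(58600) = δ^4·u(71955) and δ^4 = u(58600)/u(71955).
With u(x) = x: δ^4 = 58600/71955 = 0.81440.
Hence δ = (0.81440)^(1/4) = 0.94997.

δ ≈ 0.950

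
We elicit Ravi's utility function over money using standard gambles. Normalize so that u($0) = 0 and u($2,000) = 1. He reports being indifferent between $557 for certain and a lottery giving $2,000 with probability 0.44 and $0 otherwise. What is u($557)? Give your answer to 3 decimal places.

0.440

By the standard-gamble method, u($557) is just the indifference probability on the best outcome: 0.44.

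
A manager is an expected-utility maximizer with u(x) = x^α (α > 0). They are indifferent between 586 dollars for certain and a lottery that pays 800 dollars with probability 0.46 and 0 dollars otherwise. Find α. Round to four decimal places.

The lottery's expected utility is 0.46·u(800) + 0.54·u(0) = 0.46·800^α (since u(0) = 0 for α > 0).
Setting u(586) equal to that: 586^α = 0.46·800^α ⇒ (586/800)^α = 0.46.
Taking logs: α·ln(586/800) = ln(0.46), so α = -0.7765288 / -0.3112919 ≈ 2.4945.

α ≈ 2.4945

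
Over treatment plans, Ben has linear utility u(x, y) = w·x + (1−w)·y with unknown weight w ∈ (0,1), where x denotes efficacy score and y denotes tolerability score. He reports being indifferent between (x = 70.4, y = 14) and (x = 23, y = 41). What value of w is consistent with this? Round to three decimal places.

Indifference: w·70.4 + (1−w)·14 = w·23 + (1−w)·41.
Rearranging, 47.4·w − 27·(1−w) = 0.
Hence w = 27/(47.4+27) = 27/74.4 = 0.363.

w = 0.363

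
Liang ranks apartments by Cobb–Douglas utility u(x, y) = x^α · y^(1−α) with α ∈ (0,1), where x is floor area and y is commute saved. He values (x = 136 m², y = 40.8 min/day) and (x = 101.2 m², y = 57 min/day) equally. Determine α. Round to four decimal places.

α ≈ 0.5308

Set the two utilities equal: 136^α·40.8^(1−α) = 101.2^α·57^(1−α).
(136/101.2)^α = (57/40.8)^(1−α); take logs: α·ln(136/101.2) = (1−α)·ln(57/40.8), i.e. α·0.2955561 = (1−α)·0.3343692.
So α/(1−α) = (0.3343692)/(0.2955561) = 1.1313223, and α = 1.1313223/2.1313223 ≈ 0.5308.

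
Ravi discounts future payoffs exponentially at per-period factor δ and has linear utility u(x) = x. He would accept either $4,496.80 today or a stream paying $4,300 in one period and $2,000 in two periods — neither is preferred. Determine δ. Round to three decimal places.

Equating present values: 4496.80 = 4300δ + 2000δ².
Rearranged: 2000δ² + 4300δ − 4496.80 = 0.
By the quadratic formula (taking the positive root), δ = (−4300 + √54464400.00) / 4000 ≈ 0.770.

δ ≈ 0.770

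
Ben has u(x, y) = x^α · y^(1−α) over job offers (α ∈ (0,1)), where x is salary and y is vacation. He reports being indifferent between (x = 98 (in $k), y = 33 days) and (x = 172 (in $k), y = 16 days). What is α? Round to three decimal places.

α ≈ 0.563

The Cobb–Douglas utilities coincide, so 98^α·33^(1−α) = 172^α·16^(1−α).
(98/172)^α = (16/33)^(1−α); take logs: α·ln(98/172) = (1−α)·ln(16/33), i.e. α·-0.562527 = (1−α)·-0.723919.
Thus α·(-1.286446) = -0.723919, so α = -0.723919/-1.286446 ≈ 0.563.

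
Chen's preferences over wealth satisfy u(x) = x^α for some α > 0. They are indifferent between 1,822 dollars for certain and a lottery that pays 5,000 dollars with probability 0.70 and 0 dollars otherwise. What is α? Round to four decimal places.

α ≈ 0.3533

EU(lottery) = 0.70·5000^α + 0.30·0 = 0.70·5000^α.
Setting u(1822) equal to that: 1822^α = 0.70·5000^α ⇒ (1822/5000)^α = 0.70.
Take logs: α = ln 0.70 / ln(1822/5000) ≈ 0.353317.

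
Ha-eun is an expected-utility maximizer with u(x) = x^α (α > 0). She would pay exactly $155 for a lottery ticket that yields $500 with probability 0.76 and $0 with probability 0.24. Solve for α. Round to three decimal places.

α ≈ 0.234

Since u(0) = 0, the lottery's EU is 0.76·500^α.
Indifference: 155^α = 0.76·500^α, so (155/500)^α = 0.76.
Take logs: α = ln 0.76 / ln(155/500) ≈ 0.23432.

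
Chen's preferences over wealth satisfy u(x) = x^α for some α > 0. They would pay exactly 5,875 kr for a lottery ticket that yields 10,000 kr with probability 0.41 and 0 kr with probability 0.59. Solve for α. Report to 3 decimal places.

α ≈ 1.676

Since u(0) = 0, the lottery's EU is 0.41·10000^α.
Indifference: 5875^α = 0.41·10000^α, so (5875/10000)^α = 0.41.
Taking logs: α·ln(5875/10000) = ln(0.41), so α = -0.891598 / -0.531879 ≈ 1.676.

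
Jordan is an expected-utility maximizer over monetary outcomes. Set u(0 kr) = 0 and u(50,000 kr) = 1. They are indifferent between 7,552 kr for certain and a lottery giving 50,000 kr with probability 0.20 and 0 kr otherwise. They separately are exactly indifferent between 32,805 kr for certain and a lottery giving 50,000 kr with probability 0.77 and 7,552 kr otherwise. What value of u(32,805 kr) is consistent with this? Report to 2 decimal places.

0.82

The first gamble pins u(7,552 kr): it must equal 0.20·1 + 0.80·0 = 0.20.
Chaining: u(32,805 kr) = 0.77·1.00 + 0.23·0.20 = 0.8160.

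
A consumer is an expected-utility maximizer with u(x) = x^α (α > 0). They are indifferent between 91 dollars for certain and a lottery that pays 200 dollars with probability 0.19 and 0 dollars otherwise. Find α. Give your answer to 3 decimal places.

The lottery's expected utility is 0.19·u(200) + 0.81·u(0) = 0.19·200^α (since u(0) = 0 for α > 0).
Indifference: 91^α = 0.19·200^α, so (91/200)^α = 0.19.
Take logs: α = ln 0.19 / ln(91/200) ≈ 2.10898.

α ≈ 2.109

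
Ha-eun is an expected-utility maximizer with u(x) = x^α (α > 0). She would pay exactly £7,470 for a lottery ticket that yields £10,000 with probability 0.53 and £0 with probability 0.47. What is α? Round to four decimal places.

The lottery's expected utility is 0.53·u(10000) + 0.47·u(0) = 0.53·10000^α (since u(0) = 0 for α > 0).
Setting u(7470) equal to that: 7470^α = 0.53·10000^α ⇒ (7470/10000)^α = 0.53.
Take logs: α = ln 0.53 / ln(7470/10000) ≈ 2.176551.

α ≈ 2.1766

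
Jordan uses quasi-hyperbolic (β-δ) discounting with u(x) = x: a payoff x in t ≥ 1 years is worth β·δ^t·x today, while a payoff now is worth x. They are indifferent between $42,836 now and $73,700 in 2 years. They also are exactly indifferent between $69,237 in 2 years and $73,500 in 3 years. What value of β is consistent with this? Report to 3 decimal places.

The second indifference involves only future payoffs, so β cancels: β·δ^2·69237 = β·δ^3·73500, giving δ = 69237/73500 = 0.94200.
Now use the now-vs-future pair: 42836 = β·δ^2·73700 gives β = 42836/(0.88736·73700) ≈ 0.655.

β ≈ 0.655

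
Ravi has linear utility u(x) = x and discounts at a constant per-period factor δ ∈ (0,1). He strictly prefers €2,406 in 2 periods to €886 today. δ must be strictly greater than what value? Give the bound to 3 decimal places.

δ > 0.607

Under u(x) = x this choice says 886 < δ^2·2406.
Hence δ^2 > 886/2406 = 0.36825, and x ↦ x^(1/2) is increasing on (0,∞).
δ > (886/2406)^(1/2) ≈ 0.607.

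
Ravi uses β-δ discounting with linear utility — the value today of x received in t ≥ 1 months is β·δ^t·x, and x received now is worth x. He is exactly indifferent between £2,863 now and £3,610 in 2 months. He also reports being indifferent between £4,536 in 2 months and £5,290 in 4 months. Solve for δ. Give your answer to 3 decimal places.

Both payoffs in the second observation are in the future, so β drops out: δ^2·4536 = δ^4·5290 ⇒ δ^2 = 4536/5290 = 0.85747, so δ = 0.92600.

δ ≈ 0.926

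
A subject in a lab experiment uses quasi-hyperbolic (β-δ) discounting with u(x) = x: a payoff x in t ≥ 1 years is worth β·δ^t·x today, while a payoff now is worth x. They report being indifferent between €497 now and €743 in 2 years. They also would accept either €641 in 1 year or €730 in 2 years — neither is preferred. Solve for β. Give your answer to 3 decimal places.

β ≈ 0.868

The second indifference involves only future payoffs, so β cancels: β·δ^1·641 = β·δ^2·730, giving δ = 641/730 = 0.87808.
Now use the now-vs-future pair: 497 = β·δ^2·743 gives β = 497/(0.77103·743) ≈ 0.868.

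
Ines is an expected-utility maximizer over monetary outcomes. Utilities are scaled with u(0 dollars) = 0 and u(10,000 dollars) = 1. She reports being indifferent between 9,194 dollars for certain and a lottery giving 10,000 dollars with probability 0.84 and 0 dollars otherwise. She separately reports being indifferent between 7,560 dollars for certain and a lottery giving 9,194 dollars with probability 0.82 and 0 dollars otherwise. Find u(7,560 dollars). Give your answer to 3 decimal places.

From the first indifference, u(9,194 dollars) = 0.84·u(10,000 dollars) + 0.16·u(0 dollars) = 0.84·1 + 0.16·0 = 0.84.
The second indifference gives u(7,560 dollars) = 0.82·u(9,194 dollars) + 0.18·u(0 dollars) = 0.82·0.84 + 0.18·0.00 = 0.6888.

0.689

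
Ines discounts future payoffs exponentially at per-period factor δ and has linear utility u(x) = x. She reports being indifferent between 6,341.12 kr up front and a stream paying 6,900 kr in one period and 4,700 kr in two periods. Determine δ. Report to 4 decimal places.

Present value of the stream is 6900·δ + 4700·δ². Indifference gives 6900δ + 4700δ² = 6341.12.
That is, 4700δ² + 6900δ − 6341.12 = 0, a quadratic in δ.
By the quadratic formula (taking the positive root), δ = (−6900 + √166823056.00) / 9400 ≈ 0.6400.

δ ≈ 0.6400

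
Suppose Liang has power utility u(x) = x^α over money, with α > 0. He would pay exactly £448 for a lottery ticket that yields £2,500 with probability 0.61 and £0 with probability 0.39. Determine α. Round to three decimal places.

α ≈ 0.288

The lottery's expected utility is 0.61·u(2500) + 0.39·u(0) = 0.61·2500^α (since u(0) = 0 for α > 0).
Indifference: 448^α = 0.61·2500^α, so (448/2500)^α = 0.61.
α = ln(0.61) / ln(448/2500) = -0.494296/-1.719253 ≈ 0.288.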